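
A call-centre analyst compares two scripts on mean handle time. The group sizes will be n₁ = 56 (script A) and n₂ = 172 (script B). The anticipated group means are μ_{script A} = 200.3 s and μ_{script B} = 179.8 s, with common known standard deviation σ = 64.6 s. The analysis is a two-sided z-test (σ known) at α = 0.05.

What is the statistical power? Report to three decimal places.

Standardized effect: d = |μ_{script A} − μ_{script B}| / σ = |200.3 − 179.8| / 64.6 = 0.3173
Noncentrality parameter: δ = d / √(1/n₁ + 1/n₂) = 0.3173 / √(1/56 + 1/172) = 2.0626
Two-sided α = 0.05 → critical value z_{0.025} = 1.960.
Power = Φ(δ − 1.960) + Φ(−δ − 1.960) = Φ(0.103) + Φ(-4.023) = 0.5409 + 0.0000 = 0.5409.

Power ≈ 0.541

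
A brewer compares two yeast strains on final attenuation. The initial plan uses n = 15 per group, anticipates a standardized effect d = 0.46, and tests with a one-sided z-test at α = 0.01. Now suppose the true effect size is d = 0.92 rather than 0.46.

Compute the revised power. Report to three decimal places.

With d = 0.92: δ = d·√(n/2) = 0.92 × √(15/2) = 2.5195. Critical value z_{0.01} = 2.326.
Revised power = Φ(δ − 2.326) = Φ(0.193) = 0.5766.

Power ≈ 0.577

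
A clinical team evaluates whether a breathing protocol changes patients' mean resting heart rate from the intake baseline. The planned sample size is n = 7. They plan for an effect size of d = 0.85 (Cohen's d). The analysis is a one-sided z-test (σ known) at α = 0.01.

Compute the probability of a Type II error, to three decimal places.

Noncentrality parameter: δ = d·√n = 0.85 × √7 = 2.2489
One-sided α = 0.01 → critical value z_{0.01} = 2.326.
Power = Φ(δ − 2.326) = Φ(-0.077) = 0.4691.
Type II error: β = 1 − power = 1 − 0.4691 = 0.5309.

β ≈ 0.531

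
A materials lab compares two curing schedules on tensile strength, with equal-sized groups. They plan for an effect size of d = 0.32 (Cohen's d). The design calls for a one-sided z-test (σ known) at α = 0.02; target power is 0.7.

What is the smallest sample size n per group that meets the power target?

Set Φ(δ − 2.054) = 0.7; then δ − 2.054 = Φ⁻¹(0.7) = 0.524, giving δ = 2.578.
δ = d·√(n/2) ⇒ n = 2(δ/d)² = 2 × (2.578 / 0.32)² = 129.82.
Rounding up, n = 130 per group.

n = 130 per group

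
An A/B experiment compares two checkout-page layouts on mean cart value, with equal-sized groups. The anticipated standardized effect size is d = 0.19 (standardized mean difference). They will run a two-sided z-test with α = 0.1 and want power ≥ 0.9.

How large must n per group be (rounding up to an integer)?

n = 475 per group

Set Φ(δ − 1.645) = 0.9; then δ − 1.645 = Φ⁻¹(0.9) = 1.282, giving δ = 2.926.
(For δ > 0 the lower-tail rejection region contributes negligibly to power, so the one-term inversion is standard.)
δ = d·√(n/2) ⇒ n = 2(δ/d)² = 2 × (2.926 / 0.19)² = 474.45.
Rounding up, n = 475 per group.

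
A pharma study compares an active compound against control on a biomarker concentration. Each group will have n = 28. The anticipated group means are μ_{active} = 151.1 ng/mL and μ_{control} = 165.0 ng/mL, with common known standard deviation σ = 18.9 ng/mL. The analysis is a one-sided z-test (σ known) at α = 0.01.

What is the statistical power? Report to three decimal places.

Power ≈ 0.665

Standardized effect: d = |μ_{active} − μ_{control}| / σ = |151.1 − 165.0| / 18.9 = 0.7354
Noncentrality parameter: λ = d·√(n/2) = 0.7354 × √(28/2) = 2.7518
Critical value for a one-sided test at α = 0.01: z_α = 2.326.
Power = Φ(λ − 2.326) = Φ(0.425) = 0.6647.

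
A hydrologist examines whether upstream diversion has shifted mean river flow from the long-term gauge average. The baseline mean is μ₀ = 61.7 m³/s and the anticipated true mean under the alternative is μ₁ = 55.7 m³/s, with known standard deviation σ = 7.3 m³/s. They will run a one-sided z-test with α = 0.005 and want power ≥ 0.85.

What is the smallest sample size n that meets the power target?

Standardized effect: d = |μ₁ − μ₀| / σ = |55.7 − 61.7| / 7.3 = 0.8219
For power 0.85 need Φ(δ − z_{0.005}) = 0.85, so δ = z_{0.005} + z_{0.15} = 2.576 + 1.036 = 3.612.
δ = d·√n ⇒ n = (δ/d)² = (3.612 / 0.8219)² = 19.32.
Round up to the next whole unit.

n = 20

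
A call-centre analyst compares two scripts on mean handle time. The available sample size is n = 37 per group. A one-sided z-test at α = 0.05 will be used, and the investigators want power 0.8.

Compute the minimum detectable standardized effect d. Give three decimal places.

d ≈ 0.578

Required noncentrality: δ = z_{0.05} + z_{0.20} = 1.645 + 0.842 = 2.486.
δ = d·√(n/2) ⇒ d = δ/√(n/2) = 2.486/√(37/2) = 0.5781.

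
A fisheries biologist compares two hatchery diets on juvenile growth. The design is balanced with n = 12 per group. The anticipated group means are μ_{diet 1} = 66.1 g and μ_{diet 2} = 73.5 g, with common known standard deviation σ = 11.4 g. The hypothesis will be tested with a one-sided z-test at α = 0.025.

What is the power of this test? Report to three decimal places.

Standardized effect: d = |μ_{diet 1} − μ_{diet 2}| / σ = |66.1 − 73.5| / 11.4 = 0.6491
Noncentrality parameter: δ = d·√(n/2) = 0.6491 × √(12/2) = 1.5900
Critical value for a one-sided test at α = 0.025: z_α = 1.960.
Power = Φ(δ − 1.960) = Φ(-0.370) = 0.3557.

Power ≈ 0.356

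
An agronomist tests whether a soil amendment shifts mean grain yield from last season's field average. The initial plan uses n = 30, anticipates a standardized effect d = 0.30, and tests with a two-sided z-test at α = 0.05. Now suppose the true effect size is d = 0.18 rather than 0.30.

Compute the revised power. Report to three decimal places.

Power ≈ 0.167

With d = 0.18: δ = d·√n = 0.18 × √30 = 0.9859. Critical value z_{0.025} = 1.960.
Revised power = Φ(δ − 1.960) + Φ(−δ − 1.960) = Φ(-0.974) + Φ(-2.946) = 0.1650 + 0.0016 = 0.1666.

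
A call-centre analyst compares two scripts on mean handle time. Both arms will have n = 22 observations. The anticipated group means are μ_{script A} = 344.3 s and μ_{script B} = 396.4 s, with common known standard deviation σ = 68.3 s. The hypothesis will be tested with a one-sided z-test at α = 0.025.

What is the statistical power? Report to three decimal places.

Standardized effect: d = |μ_{script A} − μ_{script B}| / σ = |344.3 − 396.4| / 68.3 = 0.7628
Noncentrality parameter: λ = d·√(n/2) = 0.7628 × √(22/2) = 2.5300
Critical value for a one-sided test at α = 0.025: z_α = 1.960.
Power = Φ(λ − 1.960) = Φ(0.570) = 0.7157.

Power ≈ 0.716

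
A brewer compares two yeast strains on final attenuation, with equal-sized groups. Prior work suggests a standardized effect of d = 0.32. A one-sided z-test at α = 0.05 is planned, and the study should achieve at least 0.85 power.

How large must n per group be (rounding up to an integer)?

Set Φ(δ − 1.645) = 0.85; then δ − 1.645 = Φ⁻¹(0.85) = 1.036, giving δ = 2.681.
δ = d·√(n/2) ⇒ n = 2(δ/d)² = 2 × (2.681 / 0.32)² = 140.42.
Round up to the next whole unit.

n = 141 per group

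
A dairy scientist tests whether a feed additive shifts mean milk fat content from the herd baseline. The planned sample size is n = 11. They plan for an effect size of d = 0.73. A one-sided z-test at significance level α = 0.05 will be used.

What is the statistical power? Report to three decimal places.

Noncentrality parameter: δ = d·√n = 0.73 × √11 = 2.4211
Critical value for a one-sided test at α = 0.05: z_α = 1.645.
Power = Φ(δ − 1.645) = Φ(0.776) = 0.7812.

Power ≈ 0.781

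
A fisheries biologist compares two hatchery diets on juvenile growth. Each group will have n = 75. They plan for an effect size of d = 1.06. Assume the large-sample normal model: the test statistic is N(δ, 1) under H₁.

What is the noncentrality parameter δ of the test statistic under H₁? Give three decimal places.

The noncentrality parameter scales effect size by the design's sample-size factor: δ = d·√(n/2) = 1.06 × √(75/2) = 6.4911

δ ≈ 6.491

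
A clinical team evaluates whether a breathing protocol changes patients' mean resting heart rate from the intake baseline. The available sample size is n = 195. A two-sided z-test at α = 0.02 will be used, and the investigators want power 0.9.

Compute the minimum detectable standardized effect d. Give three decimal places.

Need Φ(δ − 2.326) = 0.9, so δ = 2.326 + 1.282 = 3.608.
(The second rejection-region term Φ(−δ − z_{α/2}) is negligible and dropped.)
δ = d·√n ⇒ d = δ/√n = 3.608/√195 = 0.2584.

d ≈ 0.258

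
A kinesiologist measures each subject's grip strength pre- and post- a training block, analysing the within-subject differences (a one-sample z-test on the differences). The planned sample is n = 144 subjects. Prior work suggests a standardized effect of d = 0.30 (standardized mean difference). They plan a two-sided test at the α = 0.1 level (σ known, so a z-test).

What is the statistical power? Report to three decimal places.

Power ≈ 0.975

Noncentrality parameter: δ = d·√n = 0.30 × √144 = 3.6000
Critical value for a two-sided test at α = 0.1: z_{α/2} = 1.645.
Power = Φ(δ − 1.645) + Φ(−δ − 1.645) = Φ(1.955) + Φ(-5.245) = 0.9747 + 0.0000 = 0.9747.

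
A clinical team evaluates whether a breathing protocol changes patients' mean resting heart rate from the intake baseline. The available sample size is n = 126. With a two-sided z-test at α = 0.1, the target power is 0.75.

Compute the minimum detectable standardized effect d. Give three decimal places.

Need Φ(δ − 1.645) = 0.75, so δ = 1.645 + 0.674 = 2.319.
(The second rejection-region term Φ(−δ − z_{α/2}) is negligible and dropped.)
δ = d·√n ⇒ d = δ/√n = 2.319/√126 = 0.2066.

d ≈ 0.207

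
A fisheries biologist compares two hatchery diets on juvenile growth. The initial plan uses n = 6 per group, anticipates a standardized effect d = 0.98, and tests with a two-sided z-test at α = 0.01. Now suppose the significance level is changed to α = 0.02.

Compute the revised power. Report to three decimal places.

δ = d·√(n/2) = 0.98 × √(6/2) = 1.6974 (unchanged). New critical value: z_{0.01} = 2.326.
Revised power = Φ(δ − 2.326) + Φ(−δ − 2.326) = Φ(-0.629) + Φ(-4.024) = 0.2647 + 0.0000 = 0.2647.

Power ≈ 0.265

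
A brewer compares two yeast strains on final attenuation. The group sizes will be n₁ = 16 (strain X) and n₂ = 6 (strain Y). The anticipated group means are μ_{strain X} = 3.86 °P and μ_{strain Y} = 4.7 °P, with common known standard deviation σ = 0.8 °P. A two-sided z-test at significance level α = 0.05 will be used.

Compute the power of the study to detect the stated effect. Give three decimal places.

Power ≈ 0.592

Standardized effect: d = |μ_{strain X} − μ_{strain Y}| / σ = |3.86 − 4.7| / 0.8 = 1.0500
Noncentrality parameter: δ = d / √(1/n₁ + 1/n₂) = 1.0500 / √(1/16 + 1/6) = 2.1934
Critical value for a two-sided test at α = 0.05: z_{α/2} = 1.960.
Power = Φ(δ − 1.960) + Φ(−δ − 1.960) = Φ(0.233) + Φ(-4.153) = 0.5923 + 0.0000 = 0.5923.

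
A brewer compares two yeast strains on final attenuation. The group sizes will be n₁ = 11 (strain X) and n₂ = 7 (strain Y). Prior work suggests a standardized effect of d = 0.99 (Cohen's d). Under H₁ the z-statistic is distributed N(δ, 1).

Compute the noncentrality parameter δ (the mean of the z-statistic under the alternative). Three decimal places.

δ ≈ 2.048

δ = d / √(1/n₁ + 1/n₂) = 0.99 / √(1/11 + 1/7) = 2.0476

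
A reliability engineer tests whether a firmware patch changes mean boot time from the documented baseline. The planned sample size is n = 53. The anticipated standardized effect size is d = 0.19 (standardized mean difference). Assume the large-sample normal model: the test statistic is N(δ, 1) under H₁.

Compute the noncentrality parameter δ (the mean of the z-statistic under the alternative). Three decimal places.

δ = d·√n = 0.19 × √53 = 1.3832

δ ≈ 1.383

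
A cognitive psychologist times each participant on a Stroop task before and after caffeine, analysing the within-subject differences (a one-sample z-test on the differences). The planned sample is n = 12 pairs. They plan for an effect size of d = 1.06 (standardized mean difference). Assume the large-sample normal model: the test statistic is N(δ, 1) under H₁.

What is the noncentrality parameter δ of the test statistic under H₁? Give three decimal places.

δ ≈ 3.672

The noncentrality parameter scales effect size by the design's sample-size factor: δ = d·√n = 1.06 × √12 = 3.6719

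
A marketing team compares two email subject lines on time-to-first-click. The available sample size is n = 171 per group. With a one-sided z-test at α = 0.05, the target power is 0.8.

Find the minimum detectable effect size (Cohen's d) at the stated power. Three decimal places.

d ≈ 0.269

Required noncentrality: δ = z_{0.05} + z_{0.20} = 1.645 + 0.842 = 2.486.
δ = d·√(n/2) ⇒ d = δ/√(n/2) = 2.486/√(171/2) = 0.2689.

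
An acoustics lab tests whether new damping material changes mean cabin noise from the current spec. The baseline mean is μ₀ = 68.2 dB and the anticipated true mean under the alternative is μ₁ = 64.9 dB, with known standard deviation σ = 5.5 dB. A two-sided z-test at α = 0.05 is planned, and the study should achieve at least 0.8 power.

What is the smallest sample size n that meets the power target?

n = 22

Standardized effect: d = |μ₁ − μ₀| / σ = |64.9 − 68.2| / 5.5 = 0.6000
For power 0.8 need Φ(δ − z_{0.025}) = 0.8, so δ = z_{0.025} + z_{0.20} = 1.960 + 0.842 = 2.802.
(Ignoring the negligible lower-tail rejection probability gives the usual closed-form inversion.)
δ = d·√n ⇒ n = (δ/d)² = (2.802 / 0.6000)² = 21.80.
Rounding up, n = 22.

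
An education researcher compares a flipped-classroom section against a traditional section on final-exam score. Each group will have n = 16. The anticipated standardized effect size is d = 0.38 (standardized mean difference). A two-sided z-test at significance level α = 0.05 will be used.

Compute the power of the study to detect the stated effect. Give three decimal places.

Noncentrality parameter: δ = d·√(n/2) = 0.38 × √(16/2) = 1.0748
Critical value for a two-sided test at α = 0.05: z_{α/2} = 1.960.
Power = Φ(δ − 1.960) + Φ(−δ − 1.960) = Φ(-0.885) + Φ(-3.035) = 0.1880 + 0.0012 = 0.1892.

Power ≈ 0.189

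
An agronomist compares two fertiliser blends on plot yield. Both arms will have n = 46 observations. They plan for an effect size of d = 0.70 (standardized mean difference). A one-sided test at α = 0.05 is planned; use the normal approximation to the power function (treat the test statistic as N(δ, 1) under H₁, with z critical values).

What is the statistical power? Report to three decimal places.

Power ≈ 0.957

Noncentrality parameter: δ = d·√(n/2) = 0.70 × √(46/2) = 3.3571
One-sided α = 0.05 → critical value z_{0.05} = 1.645.
Power = Φ(δ − 1.645) = Φ(1.712) = 0.9566.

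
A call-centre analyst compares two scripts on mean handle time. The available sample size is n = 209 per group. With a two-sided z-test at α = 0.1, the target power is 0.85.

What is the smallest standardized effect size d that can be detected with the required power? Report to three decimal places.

Required noncentrality: δ = z_{0.05} + z_{0.15} = 1.645 + 1.036 = 2.681.
(Lower-tail contribution to power is negligible for δ > 0.)
δ = d·√(n/2) ⇒ d = δ/√(n/2) = 2.681/√(209/2) = 0.2623.

d ≈ 0.262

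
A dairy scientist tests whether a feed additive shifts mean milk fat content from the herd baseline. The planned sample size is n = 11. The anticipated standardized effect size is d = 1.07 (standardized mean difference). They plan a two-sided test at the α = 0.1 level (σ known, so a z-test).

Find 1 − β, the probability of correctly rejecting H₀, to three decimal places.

Power ≈ 0.972

Noncentrality parameter: λ = d·√n = 1.07 × √11 = 3.5488
Two-sided α = 0.1 → critical value z_{0.05} = 1.645.
Power = Φ(λ − 1.645) + Φ(−λ − 1.645) = Φ(1.904) + Φ(-5.194) = 0.9715 + 0.0000 = 0.9715.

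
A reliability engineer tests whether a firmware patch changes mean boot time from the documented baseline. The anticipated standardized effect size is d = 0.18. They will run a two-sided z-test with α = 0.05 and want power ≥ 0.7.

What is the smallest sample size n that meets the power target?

For power 0.7 need Φ(δ − z_{0.025}) = 0.7, so δ = z_{0.025} + z_{0.30} = 1.960 + 0.524 = 2.484.
(Ignoring the negligible lower-tail rejection probability gives the usual closed-form inversion.)
δ = d·√n ⇒ n = (δ/d)² = (2.484 / 0.18)² = 190.50.
Round up to the next whole unit.

n = 191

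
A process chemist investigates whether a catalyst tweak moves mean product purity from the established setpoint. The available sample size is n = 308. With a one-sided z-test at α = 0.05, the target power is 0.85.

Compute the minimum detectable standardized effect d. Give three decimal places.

d ≈ 0.153

Need Φ(δ − 1.645) = 0.85, so δ = 1.645 + 1.036 = 2.681.
δ = d·√n ⇒ d = δ/√n = 2.681/√308 = 0.1528.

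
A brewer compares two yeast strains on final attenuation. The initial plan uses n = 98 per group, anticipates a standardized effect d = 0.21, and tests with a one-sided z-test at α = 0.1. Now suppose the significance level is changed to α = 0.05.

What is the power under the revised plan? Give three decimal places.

δ = d·√(n/2) = 0.21 × √(98/2) = 1.4700 (unchanged). New critical value: z_{0.05} = 1.645.
Revised power = P(Z > 1.645 − δ) = Φ(-0.175) = 0.4306.

Power ≈ 0.431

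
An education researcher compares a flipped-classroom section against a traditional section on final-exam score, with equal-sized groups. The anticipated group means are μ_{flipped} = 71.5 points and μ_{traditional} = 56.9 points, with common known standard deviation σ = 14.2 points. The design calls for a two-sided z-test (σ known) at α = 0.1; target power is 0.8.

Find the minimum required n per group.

n = 12 per group

Standardized effect: d = |μ_{flipped} − μ_{traditional}| / σ = |71.5 − 56.9| / 14.2 = 1.0282
Set Φ(δ − 1.645) = 0.8; then δ − 1.645 = Φ⁻¹(0.8) = 0.842, giving δ = 2.486.
(For δ > 0 the lower-tail rejection region contributes negligibly to power, so the one-term inversion is standard.)
δ = d·√(n/2) ⇒ n = 2(δ/d)² = 2 × (2.486 / 1.0282)² = 11.70.
Round up to the next whole unit.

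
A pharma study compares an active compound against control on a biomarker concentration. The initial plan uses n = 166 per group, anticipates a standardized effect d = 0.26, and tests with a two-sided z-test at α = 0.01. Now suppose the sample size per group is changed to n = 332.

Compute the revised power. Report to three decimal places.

Power ≈ 0.781

With n = 332 per group: δ = d·√(n/2) = 0.26 × √(332/2) = 3.3499. Critical value z_{0.005} = 2.576.
Revised power = Φ(δ − 2.576) + Φ(−δ − 2.576) = Φ(0.774) + Φ(-5.926) = 0.7805 + 0.0000 = 0.7805.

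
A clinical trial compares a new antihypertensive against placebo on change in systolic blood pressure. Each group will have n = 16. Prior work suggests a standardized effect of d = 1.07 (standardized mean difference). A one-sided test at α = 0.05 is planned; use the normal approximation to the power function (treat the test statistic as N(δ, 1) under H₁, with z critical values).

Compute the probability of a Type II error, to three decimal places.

Noncentrality parameter: δ = d·√(n/2) = 1.07 × √(16/2) = 3.0264
Critical value for a one-sided test at α = 0.05: z_α = 1.645.
Power = Φ(δ − 1.645) = Φ(1.382) = 0.9164.
Type II error: β = 1 − power = 1 − 0.9164 = 0.0836.

β ≈ 0.084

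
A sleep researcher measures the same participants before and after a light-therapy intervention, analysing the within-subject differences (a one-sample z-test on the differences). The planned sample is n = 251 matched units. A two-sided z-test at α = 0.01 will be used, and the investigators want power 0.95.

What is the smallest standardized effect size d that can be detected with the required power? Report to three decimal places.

d ≈ 0.266

Required noncentrality: δ = z_{0.005} + z_{0.05} = 2.576 + 1.645 = 4.221.
(Lower-tail contribution to power is negligible for δ > 0.)
δ = d·√n ⇒ d = δ/√n = 4.221/√251 = 0.2664.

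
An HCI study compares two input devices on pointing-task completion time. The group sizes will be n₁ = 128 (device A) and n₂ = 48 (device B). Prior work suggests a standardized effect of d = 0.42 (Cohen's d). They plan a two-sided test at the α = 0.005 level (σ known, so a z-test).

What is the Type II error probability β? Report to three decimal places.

β ≈ 0.628

Noncentrality parameter: δ = d / √(1/n₁ + 1/n₂) = 0.42 / √(1/128 + 1/48) = 2.4815
Two-sided α = 0.005 → critical value z_{0.0025} = 2.807.
Power = Φ(δ − 2.807) + Φ(−δ − 2.807) = Φ(-0.326) + Φ(-5.289) = 0.3724 + 0.0000 = 0.3724.
Type II error: β = 1 − power = 1 − 0.3724 = 0.6276.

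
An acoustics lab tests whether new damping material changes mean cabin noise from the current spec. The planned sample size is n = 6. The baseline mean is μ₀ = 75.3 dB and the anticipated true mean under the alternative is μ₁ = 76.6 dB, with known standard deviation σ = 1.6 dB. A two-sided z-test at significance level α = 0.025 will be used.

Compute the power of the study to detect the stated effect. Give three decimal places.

Power ≈ 0.401

Standardized effect: d = |μ₁ − μ₀| / σ = |76.6 − 75.3| / 1.6 = 0.8125
Noncentrality parameter: δ = d·√n = 0.8125 × √6 = 1.9902
Critical value for a two-sided test at α = 0.025: z_{α/2} = 2.241.
Power = Φ(δ − 2.241) + Φ(−δ − 2.241) = Φ(-0.251) + Φ(-4.232) = 0.4008 + 0.0000 = 0.4008.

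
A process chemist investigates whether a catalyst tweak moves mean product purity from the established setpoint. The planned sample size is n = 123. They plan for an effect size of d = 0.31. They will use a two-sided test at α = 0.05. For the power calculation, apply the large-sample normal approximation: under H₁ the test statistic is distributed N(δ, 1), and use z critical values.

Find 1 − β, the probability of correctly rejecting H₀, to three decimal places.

Noncentrality parameter: δ = d·√n = 0.31 × √123 = 3.4381
Critical value for a two-sided test at α = 0.05: z_{α/2} = 1.960.
Power = Φ(δ − 1.960) + Φ(−δ − 1.960) = Φ(1.478) + Φ(-5.398) = 0.9303 + 0.0000 = 0.9303.

Power ≈ 0.930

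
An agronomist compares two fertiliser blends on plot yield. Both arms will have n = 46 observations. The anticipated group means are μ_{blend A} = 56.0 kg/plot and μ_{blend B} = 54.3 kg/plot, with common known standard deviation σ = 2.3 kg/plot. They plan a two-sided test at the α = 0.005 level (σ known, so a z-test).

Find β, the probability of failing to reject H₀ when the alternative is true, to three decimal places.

β ≈ 0.230

Standardized effect: d = |μ_{blend A} − μ_{blend B}| / σ = |56.0 − 54.3| / 2.3 = 0.7391
Noncentrality parameter: δ = d·√(n/2) = 0.7391 × √(46/2) = 3.5447
Critical value for a two-sided test at α = 0.005: z_{α/2} = 2.807.
Power = Φ(δ − 2.807) + Φ(−δ − 2.807) = Φ(0.738) + Φ(-6.352) = 0.7697 + 0.0000 = 0.7697.
Type II error: β = 1 − power = 1 − 0.7697 = 0.2303.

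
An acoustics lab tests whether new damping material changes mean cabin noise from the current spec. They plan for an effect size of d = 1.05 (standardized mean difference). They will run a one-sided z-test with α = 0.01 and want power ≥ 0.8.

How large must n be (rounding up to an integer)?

For power 0.8 need Φ(δ − z_{0.01}) = 0.8, so δ = z_{0.01} + z_{0.20} = 2.326 + 0.842 = 3.168.
δ = d·√n ⇒ n = (δ/d)² = (3.168 / 1.05)² = 9.10.
Rounding up, n = 10.

n = 10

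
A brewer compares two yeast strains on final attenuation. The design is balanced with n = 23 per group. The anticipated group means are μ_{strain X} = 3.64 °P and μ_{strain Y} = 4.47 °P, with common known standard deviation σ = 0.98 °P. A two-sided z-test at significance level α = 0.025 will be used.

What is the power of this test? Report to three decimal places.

Standardized effect: d = |μ_{strain X} − μ_{strain Y}| / σ = |3.64 − 4.47| / 0.98 = 0.8469
Noncentrality parameter: δ = d·√(n/2) = 0.8469 × √(23/2) = 2.8721
Two-sided α = 0.025 → critical value z_{0.0125} = 2.241.
Power = Φ(δ − 2.241) + Φ(−δ − 2.241) = Φ(0.631) + Φ(-5.114) = 0.7359 + 0.0000 = 0.7359.

Power ≈ 0.736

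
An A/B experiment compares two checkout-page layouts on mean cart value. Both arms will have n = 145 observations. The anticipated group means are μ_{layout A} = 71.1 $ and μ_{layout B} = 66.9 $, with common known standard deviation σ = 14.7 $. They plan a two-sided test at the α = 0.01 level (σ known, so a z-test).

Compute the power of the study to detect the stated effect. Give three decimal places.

Standardized effect: d = |μ_{layout A} − μ_{layout B}| / σ = |71.1 − 66.9| / 14.7 = 0.2857
Noncentrality parameter: δ = d·√(n/2) = 0.2857 × √(145/2) = 2.4328
Two-sided α = 0.01 → critical value z_{0.005} = 2.576.
Power = Φ(δ − 2.576) + Φ(−δ − 2.576) = Φ(-0.143) + Φ(-5.009) = 0.4431 + 0.0000 = 0.4431.

Power ≈ 0.443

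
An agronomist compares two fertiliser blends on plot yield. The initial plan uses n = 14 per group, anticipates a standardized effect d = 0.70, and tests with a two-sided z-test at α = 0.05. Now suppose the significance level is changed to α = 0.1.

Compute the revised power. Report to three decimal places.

Power ≈ 0.582

δ = d·√(n/2) = 0.70 × √(14/2) = 1.8520 (unchanged). New critical value: z_{0.05} = 1.645.
Revised power = Φ(δ − 1.645) + Φ(−δ − 1.645) = Φ(0.207) + Φ(-3.497) = 0.5821 + 0.0002 = 0.5823.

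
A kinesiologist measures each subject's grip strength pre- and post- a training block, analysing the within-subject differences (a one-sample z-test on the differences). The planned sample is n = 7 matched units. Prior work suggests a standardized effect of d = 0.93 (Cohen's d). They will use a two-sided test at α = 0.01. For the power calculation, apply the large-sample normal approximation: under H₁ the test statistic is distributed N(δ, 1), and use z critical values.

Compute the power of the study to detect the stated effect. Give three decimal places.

Power ≈ 0.454

Noncentrality parameter: λ = d·√n = 0.93 × √7 = 2.4605
Two-sided α = 0.01 → critical value z_{0.005} = 2.576.
Power = Φ(λ − 2.576) + Φ(−λ − 2.576) = Φ(-0.115) + Φ(-5.036) = 0.4541 + 0.0000 = 0.4541.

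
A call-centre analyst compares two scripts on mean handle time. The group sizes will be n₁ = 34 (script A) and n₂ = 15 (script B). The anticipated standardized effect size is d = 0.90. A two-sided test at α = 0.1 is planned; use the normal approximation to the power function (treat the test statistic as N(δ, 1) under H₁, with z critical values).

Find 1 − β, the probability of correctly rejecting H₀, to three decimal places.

Power ≈ 0.896

Noncentrality parameter: δ = d / √(1/n₁ + 1/n₂) = 0.90 / √(1/34 + 1/15) = 2.9036
Critical value for a two-sided test at α = 0.1: z_{α/2} = 1.645.
Power = Φ(δ − 1.645) + Φ(−δ − 1.645) = Φ(1.259) + Φ(-4.548) = 0.8959 + 0.0000 = 0.8959.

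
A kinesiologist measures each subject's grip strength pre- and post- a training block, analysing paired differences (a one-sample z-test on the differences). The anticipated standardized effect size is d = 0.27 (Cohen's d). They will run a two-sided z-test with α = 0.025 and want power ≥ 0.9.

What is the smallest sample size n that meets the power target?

Set Φ(δ − 2.241) = 0.9; then δ − 2.241 = Φ⁻¹(0.9) = 1.282, giving δ = 3.523.
(For δ > 0 the lower-tail rejection region contributes negligibly to power, so the one-term inversion is standard.)
δ = d·√n ⇒ n = (δ/d)² = (3.523 / 0.27)² = 170.25.
Round up to the next whole unit.

n = 171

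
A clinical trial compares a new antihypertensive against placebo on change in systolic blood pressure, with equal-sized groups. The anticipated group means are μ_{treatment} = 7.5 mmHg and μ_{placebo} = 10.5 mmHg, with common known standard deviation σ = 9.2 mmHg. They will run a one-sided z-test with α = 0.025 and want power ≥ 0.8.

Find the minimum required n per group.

Standardized effect: d = |μ_{treatment} − μ_{placebo}| / σ = |7.5 − 10.5| / 9.2 = 0.3261
Set Φ(δ − 1.960) = 0.8; then δ − 1.960 = Φ⁻¹(0.8) = 0.842, giving δ = 2.802.
δ = d·√(n/2) ⇒ n = 2(δ/d)² = 2 × (2.802 / 0.3261)² = 147.63.
Round up to the next whole unit.

n = 148 per group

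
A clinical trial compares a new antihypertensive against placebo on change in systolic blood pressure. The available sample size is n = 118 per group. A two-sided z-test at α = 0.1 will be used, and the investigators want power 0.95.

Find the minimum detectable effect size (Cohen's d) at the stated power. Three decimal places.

d ≈ 0.428

Need Φ(δ − 1.645) = 0.95, so δ = 1.645 + 1.645 = 3.290.
(The second rejection-region term Φ(−δ − z_{α/2}) is negligible and dropped.)
δ = d·√(n/2) ⇒ d = δ/√(n/2) = 3.290/√(118/2) = 0.4283.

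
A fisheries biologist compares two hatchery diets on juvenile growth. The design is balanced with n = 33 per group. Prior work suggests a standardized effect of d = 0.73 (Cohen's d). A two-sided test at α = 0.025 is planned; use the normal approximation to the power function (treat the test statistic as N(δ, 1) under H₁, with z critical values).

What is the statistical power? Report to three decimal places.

Power ≈ 0.765

Noncentrality parameter: δ = d·√(n/2) = 0.73 × √(33/2) = 2.9653
Critical value for a two-sided test at α = 0.025: z_{α/2} = 2.241.
Power = Φ(δ − 2.241) + Φ(−δ − 2.241) = Φ(0.724) + Φ(-5.207) = 0.7654 + 0.0000 = 0.7654.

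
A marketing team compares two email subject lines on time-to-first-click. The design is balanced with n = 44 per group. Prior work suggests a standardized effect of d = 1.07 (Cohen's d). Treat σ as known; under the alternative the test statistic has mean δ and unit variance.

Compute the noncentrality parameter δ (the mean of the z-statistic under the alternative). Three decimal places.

δ = d·√(n/2) = 1.07 × √(44/2) = 5.0187

δ ≈ 5.019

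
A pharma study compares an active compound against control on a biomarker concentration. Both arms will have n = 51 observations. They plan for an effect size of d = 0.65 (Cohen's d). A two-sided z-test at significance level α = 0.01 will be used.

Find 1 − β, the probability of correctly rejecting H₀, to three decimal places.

Power ≈ 0.760

Noncentrality parameter: δ = d·√(n/2) = 0.65 × √(51/2) = 3.2823
Critical value for a two-sided test at α = 0.01: z_{α/2} = 2.576.
Power = Φ(δ − 2.576) + Φ(−δ − 2.576) = Φ(0.707) + Φ(-5.858) = 0.7601 + 0.0000 = 0.7601.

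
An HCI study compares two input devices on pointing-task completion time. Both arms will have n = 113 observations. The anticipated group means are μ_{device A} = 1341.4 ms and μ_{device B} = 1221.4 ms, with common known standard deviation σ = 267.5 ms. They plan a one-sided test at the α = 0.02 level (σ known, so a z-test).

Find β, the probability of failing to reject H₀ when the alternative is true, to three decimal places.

Standardized effect: d = |μ_{device A} − μ_{device B}| / σ = |1341.4 − 1221.4| / 267.5 = 0.4486
Noncentrality parameter: δ = d·√(n/2) = 0.4486 × √(113/2) = 3.3720
One-sided α = 0.02 → critical value z_{0.02} = 2.054.
Power = P(Z > 2.054 − δ) = Φ(1.318) = 0.9063.
Type II error: β = 1 − power = 1 − 0.9063 = 0.0937.

β ≈ 0.094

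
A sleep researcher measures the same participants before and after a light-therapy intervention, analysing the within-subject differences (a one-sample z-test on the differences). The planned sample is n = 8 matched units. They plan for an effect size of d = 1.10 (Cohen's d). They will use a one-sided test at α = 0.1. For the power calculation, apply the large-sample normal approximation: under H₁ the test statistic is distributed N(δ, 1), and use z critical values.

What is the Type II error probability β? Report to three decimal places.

Noncentrality parameter: δ = d·√n = 1.10 × √8 = 3.1113
Critical value for a one-sided test at α = 0.1: z_α = 1.282.
Power = P(Z > 1.282 − δ) = Φ(1.830) = 0.9664.
Type II error: β = 1 − power = 1 − 0.9664 = 0.0336.

β ≈ 0.034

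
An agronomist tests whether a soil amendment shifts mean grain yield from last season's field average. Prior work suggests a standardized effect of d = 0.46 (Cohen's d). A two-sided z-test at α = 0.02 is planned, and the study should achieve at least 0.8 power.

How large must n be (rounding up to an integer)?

Set Φ(δ − 2.326) = 0.8; then δ − 2.326 = Φ⁻¹(0.8) = 0.842, giving δ = 3.168.
(Ignoring the negligible lower-tail rejection probability gives the usual closed-form inversion.)
δ = d·√n ⇒ n = (δ/d)² = (3.168 / 0.46)² = 47.43.
Round up to the next whole unit.

n = 48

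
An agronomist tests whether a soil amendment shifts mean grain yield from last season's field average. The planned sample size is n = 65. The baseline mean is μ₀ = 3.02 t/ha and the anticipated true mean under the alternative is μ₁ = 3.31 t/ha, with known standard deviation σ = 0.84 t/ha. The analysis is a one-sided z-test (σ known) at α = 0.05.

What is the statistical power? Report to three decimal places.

Standardized effect: d = |μ₁ − μ₀| / σ = |3.31 − 3.02| / 0.84 = 0.3452
Noncentrality parameter: λ = d·√n = 0.3452 × √65 = 2.7834
One-sided α = 0.05 → critical value z_{0.05} = 1.645.
Power = P(Z > 1.645 − λ) = Φ(1.139) = 0.8726.

Power ≈ 0.873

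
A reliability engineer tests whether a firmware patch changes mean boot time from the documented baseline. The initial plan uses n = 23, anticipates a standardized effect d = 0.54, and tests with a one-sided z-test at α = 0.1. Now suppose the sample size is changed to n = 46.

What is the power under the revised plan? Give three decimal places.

With n = 46: δ = d·√n = 0.54 × √46 = 3.6625. Critical value z_{0.1} = 1.282.
Revised power = Φ(δ − 1.282) = Φ(2.381) = 0.9914.

Power ≈ 0.991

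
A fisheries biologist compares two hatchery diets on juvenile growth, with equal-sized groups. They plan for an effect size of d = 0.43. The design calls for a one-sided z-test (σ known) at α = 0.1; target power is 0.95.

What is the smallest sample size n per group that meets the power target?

Set Φ(δ − 1.282) = 0.95; then δ − 1.282 = Φ⁻¹(0.95) = 1.645, giving δ = 2.926.
δ = d·√(n/2) ⇒ n = 2(δ/d)² = 2 × (2.926 / 0.43)² = 92.63.
Round up to the next whole unit.

n = 93 per group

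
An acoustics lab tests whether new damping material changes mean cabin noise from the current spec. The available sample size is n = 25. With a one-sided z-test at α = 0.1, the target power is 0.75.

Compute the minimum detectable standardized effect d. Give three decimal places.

d ≈ 0.391

Need Φ(δ − 1.282) = 0.75, so δ = 1.282 + 0.674 = 1.956.
δ = d·√n ⇒ d = δ/√n = 1.956/√25 = 0.3912.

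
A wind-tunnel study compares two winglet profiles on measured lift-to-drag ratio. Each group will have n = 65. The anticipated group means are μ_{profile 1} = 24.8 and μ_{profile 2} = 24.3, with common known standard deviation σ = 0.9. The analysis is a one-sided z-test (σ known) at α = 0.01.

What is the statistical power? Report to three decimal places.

Standardized effect: d = |μ_{profile 1} − μ_{profile 2}| / σ = |24.8 − 24.3| / 0.9 = 0.5556
Noncentrality parameter: δ = d·√(n/2) = 0.5556 × √(65/2) = 3.1672
Critical value for a one-sided test at α = 0.01: z_α = 2.326.
Power = P(Z > 2.326 − δ) = Φ(0.841) = 0.7998.

Power ≈ 0.800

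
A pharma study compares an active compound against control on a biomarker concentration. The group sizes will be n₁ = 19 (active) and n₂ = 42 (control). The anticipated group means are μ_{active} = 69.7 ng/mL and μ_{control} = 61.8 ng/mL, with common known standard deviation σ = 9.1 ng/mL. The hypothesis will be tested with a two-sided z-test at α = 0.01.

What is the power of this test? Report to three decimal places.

Standardized effect: d = |μ_{active} − μ_{control}| / σ = |69.7 − 61.8| / 9.1 = 0.8681
Noncentrality parameter: δ = d / √(1/n₁ + 1/n₂) = 0.8681 / √(1/19 + 1/42) = 3.1399
Two-sided α = 0.01 → critical value z_{0.005} = 2.576.
Power = Φ(δ − 2.576) + Φ(−δ − 2.576) = Φ(0.564) + Φ(-5.716) = 0.7137 + 0.0000 = 0.7137.

Power ≈ 0.714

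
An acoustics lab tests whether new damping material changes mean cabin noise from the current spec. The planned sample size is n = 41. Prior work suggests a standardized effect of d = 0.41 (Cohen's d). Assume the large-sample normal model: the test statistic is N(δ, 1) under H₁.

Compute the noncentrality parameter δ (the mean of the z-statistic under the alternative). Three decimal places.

δ = d·√n = 0.41 × √41 = 2.6253

δ ≈ 2.625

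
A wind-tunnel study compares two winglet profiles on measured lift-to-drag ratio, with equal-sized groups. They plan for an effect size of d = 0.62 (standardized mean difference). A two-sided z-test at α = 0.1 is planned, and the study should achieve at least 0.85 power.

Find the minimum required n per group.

n = 38 per group

Set Φ(δ − 1.645) = 0.85; then δ − 1.645 = Φ⁻¹(0.85) = 1.036, giving δ = 2.681.
(The Φ(−δ − z_{α/2}) term is vanishingly small for δ > 0 and is dropped in the standard sample-size formula.)
δ = d·√(n/2) ⇒ n = 2(δ/d)² = 2 × (2.681 / 0.62)² = 37.41.
Round up to the next whole unit.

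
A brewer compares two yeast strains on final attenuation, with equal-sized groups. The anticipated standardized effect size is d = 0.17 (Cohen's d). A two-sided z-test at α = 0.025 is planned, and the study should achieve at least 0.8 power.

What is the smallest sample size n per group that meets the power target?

n = 658 per group

Set Φ(δ − 2.241) = 0.8; then δ − 2.241 = Φ⁻¹(0.8) = 0.842, giving δ = 3.083.
(For δ > 0 the lower-tail rejection region contributes negligibly to power, so the one-term inversion is standard.)
δ = d·√(n/2) ⇒ n = 2(δ/d)² = 2 × (3.083 / 0.17)² = 657.79.
Rounding up, n = 658 per group.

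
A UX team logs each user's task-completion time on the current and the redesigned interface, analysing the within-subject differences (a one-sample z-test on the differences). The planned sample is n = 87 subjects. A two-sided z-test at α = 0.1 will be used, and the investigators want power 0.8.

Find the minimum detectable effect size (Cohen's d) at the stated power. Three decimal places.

d ≈ 0.267

Required noncentrality: δ = z_{0.05} + z_{0.20} = 1.645 + 0.842 = 2.486.
(The second rejection-region term Φ(−δ − z_{α/2}) is negligible and dropped.)
δ = d·√n ⇒ d = δ/√n = 2.486/√87 = 0.2666.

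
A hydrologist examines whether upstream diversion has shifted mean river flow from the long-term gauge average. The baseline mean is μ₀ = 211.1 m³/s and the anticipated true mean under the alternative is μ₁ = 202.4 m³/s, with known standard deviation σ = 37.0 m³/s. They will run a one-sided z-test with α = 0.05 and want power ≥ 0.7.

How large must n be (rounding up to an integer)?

Standardized effect: d = |μ₁ − μ₀| / σ = |202.4 − 211.1| / 37.0 = 0.2351
For power 0.7 need Φ(δ − z_{0.05}) = 0.7, so δ = z_{0.05} + z_{0.30} = 1.645 + 0.524 = 2.169.
δ = d·√n ⇒ n = (δ/d)² = (2.169 / 0.2351)² = 85.11.
Round up to the next whole unit.

n = 86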